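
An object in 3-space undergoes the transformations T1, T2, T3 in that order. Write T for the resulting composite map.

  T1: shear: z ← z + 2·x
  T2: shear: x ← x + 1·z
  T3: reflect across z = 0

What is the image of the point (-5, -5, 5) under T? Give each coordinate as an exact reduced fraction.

T1 shear: z ← z + 2·x: (-5, -5, 5) → (-5, -5, -5)
T2 shear: x ← x + 1·z: (-5, -5, -5) → (-10, -5, -5)
T3 reflect across z = 0: (-10, -5, -5) → (-10, -5, 5)

T(p) = (-10, -5, 5)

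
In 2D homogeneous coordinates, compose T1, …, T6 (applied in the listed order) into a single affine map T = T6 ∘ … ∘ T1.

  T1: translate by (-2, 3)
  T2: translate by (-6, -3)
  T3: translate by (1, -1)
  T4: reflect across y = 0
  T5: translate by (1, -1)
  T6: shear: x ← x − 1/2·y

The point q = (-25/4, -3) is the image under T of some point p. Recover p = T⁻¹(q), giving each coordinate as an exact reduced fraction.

p = (-7/4, 3)

T1 = [1 0 -2; 0 1 3; 0 0 1]
T2·T1 = [1 0 -8; 0 1 0; 0 0 1]
T3·…·T1 = [1 0 -7; 0 1 -1; 0 0 1]
T4·…·T1 = [1 0 -7; 0 -1 1; 0 0 1]
T5·…·T1 = [1 0 -6; 0 -1 0; 0 0 1]
T6·…·T1 = [1 1/2 -6; 0 -1 0; 0 0 1]
det M = -1; M⁻¹ = [1 1/2 6; 0 -1 0; 0 0 1]
M⁻¹ · (-25/4, -3)ᵀ = (-7/4, 3)ᵀ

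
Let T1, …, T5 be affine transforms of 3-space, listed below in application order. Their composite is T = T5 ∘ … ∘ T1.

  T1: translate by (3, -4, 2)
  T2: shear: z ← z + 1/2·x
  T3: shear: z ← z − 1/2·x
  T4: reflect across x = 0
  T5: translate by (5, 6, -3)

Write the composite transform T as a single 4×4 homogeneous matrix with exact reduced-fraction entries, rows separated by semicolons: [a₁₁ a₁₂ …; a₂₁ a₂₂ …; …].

T1 = [1 0 0 3; 0 1 0 -4; 0 0 1 2; 0 0 0 1]
T2·T1 = [1 0 0 3; 0 1 0 -4; 1/2 0 1 7/2; 0 0 0 1]
T3·…·T1 = [1 0 0 3; 0 1 0 -4; 0 0 1 2; 0 0 0 1]
T4·…·T1 = [-1 0 0 -3; 0 1 0 -4; 0 0 1 2; 0 0 0 1]
T5·…·T1 = [-1 0 0 2; 0 1 0 2; 0 0 1 -1; 0 0 0 1]

T = [-1 0 0 2; 0 1 0 2; 0 0 1 -1; 0 0 0 1]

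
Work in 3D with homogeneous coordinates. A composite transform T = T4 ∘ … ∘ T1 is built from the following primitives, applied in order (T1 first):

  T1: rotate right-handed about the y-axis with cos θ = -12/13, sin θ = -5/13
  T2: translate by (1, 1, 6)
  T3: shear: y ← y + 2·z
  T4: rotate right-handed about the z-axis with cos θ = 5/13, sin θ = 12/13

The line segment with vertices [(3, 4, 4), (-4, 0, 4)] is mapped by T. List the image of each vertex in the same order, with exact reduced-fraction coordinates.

image vertices: (-2075/169, 259/169, 45/13), (-191/169, 657/169, 10/13)

T1 rotate right-handed about the y-axis with cos θ = -12/13, sin θ = -5/13: (3, 4, 4) → (-56/13, 4, -33/13); (-4, 0, 4) → (28/13, 0, -68/13)
T2 translate by (1, 1, 6): (-56/13, 4, -33/13) → (-43/13, 5, 45/13); (28/13, 0, -68/13) → (41/13, 1, 10/13)
T3 shear: y ← y + 2·z: (-43/13, 5, 45/13) → (-43/13, 155/13, 45/13); (41/13, 1, 10/13) → (41/13, 33/13, 10/13)
T4 rotate right-handed about the z-axis with cos θ = 5/13, sin θ = 12/13: (-43/13, 155/13, 45/13) → (-2075/169, 259/169, 45/13); (41/13, 33/13, 10/13) → (-191/169, 657/169, 10/13)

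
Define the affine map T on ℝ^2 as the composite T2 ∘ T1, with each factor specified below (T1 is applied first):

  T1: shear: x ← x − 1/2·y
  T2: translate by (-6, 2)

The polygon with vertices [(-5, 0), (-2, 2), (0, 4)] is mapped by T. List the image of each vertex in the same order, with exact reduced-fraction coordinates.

image vertices: (-11, 2), (-9, 4), (-8, 6)

T1 shear: x ← x − 1/2·y: (-5, 0) → (-5, 0); (-2, 2) → (-3, 2); (0, 4) → (-2, 4)
T2 translate by (-6, 2): (-5, 0) → (-11, 2); (-3, 2) → (-9, 4); (-2, 4) → (-8, 6)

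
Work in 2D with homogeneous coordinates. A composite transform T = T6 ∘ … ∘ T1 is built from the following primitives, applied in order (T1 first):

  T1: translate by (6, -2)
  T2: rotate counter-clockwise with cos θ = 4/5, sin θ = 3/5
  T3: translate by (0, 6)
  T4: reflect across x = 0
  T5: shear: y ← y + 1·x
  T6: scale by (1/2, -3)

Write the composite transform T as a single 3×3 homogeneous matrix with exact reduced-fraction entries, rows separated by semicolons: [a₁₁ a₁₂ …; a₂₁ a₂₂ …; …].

T1 = [1 0 6; 0 1 -2; 0 0 1]
T2·T1 = [4/5 -3/5 6; 3/5 4/5 2; 0 0 1]
T3·…·T1 = [4/5 -3/5 6; 3/5 4/5 8; 0 0 1]
T4·…·T1 = [-4/5 3/5 -6; 3/5 4/5 8; 0 0 1]
T5·…·T1 = [-4/5 3/5 -6; -1/5 7/5 2; 0 0 1]
T6·…·T1 = [-2/5 3/10 -3; 3/5 -21/5 -6; 0 0 1]

T = [-2/5 3/10 -3; 3/5 -21/5 -6; 0 0 1]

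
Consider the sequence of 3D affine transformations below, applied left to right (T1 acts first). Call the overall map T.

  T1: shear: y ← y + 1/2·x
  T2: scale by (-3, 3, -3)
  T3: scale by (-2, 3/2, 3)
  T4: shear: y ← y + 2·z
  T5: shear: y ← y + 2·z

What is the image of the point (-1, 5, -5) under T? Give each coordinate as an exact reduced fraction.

T1 shear: y ← y + 1/2·x: (-1, 5, -5) → (-1, 9/2, -5)
T2 scale by (-3, 3, -3): (-1, 9/2, -5) → (3, 27/2, 15)
T3 scale by (-2, 3/2, 3): (3, 27/2, 15) → (-6, 81/4, 45)
T4 shear: y ← y + 2·z: (-6, 81/4, 45) → (-6, 441/4, 45)
T5 shear: y ← y + 2·z: (-6, 441/4, 45) → (-6, 801/4, 45)

T(p) = (-6, 801/4, 45)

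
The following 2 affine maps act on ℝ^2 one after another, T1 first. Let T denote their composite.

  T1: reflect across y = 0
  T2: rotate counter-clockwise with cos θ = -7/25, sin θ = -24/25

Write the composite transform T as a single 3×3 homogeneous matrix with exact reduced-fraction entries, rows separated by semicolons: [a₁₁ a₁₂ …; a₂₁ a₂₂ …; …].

T1 = [1 0 0; 0 -1 0; 0 0 1]
T2·T1 = [-7/25 -24/25 0; -24/25 7/25 0; 0 0 1]

T = [-7/25 -24/25 0; -24/25 7/25 0; 0 0 1]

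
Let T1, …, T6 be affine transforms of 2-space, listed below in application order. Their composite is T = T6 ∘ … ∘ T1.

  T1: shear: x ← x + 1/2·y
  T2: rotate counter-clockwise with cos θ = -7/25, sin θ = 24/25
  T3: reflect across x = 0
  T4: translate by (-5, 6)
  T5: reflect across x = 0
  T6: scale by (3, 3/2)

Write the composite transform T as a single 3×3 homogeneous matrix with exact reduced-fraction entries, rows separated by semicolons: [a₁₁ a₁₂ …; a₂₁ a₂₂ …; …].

T = [-21/25 -33/10 15; 36/25 3/10 9; 0 0 1]

T1 = [1 1/2 0; 0 1 0; 0 0 1]
T2·T1 = [-7/25 -11/10 0; 24/25 1/5 0; 0 0 1]
T3·…·T1 = [7/25 11/10 0; 24/25 1/5 0; 0 0 1]
T4·…·T1 = [7/25 11/10 -5; 24/25 1/5 6; 0 0 1]
T5·…·T1 = [-7/25 -11/10 5; 24/25 1/5 6; 0 0 1]
T6·…·T1 = [-21/25 -33/10 15; 36/25 3/10 9; 0 0 1]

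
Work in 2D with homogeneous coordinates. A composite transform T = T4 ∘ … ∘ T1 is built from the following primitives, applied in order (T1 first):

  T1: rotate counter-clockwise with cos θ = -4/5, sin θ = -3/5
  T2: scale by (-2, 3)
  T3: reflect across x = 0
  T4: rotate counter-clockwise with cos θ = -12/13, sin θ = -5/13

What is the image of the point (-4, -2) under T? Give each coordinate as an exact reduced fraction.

T(p) = (12/13, -164/13)

T1 rotate counter-clockwise with cos θ = -4/5, sin θ = -3/5: (-4, -2) → (2, 4)
T2 scale by (-2, 3): (2, 4) → (-4, 12)
T3 reflect across x = 0: (-4, 12) → (4, 12)
T4 rotate counter-clockwise with cos θ = -12/13, sin θ = -5/13: (4, 12) → (12/13, -164/13)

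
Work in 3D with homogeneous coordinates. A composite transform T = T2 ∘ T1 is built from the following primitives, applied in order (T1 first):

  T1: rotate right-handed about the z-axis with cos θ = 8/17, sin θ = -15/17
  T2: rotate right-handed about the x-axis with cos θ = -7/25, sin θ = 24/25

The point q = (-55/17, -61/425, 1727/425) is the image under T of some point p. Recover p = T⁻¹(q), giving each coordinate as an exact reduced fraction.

T1 = [8/17 15/17 0 0; -15/17 8/17 0 0; 0 0 1 0; 0 0 0 1]
T2·T1 = [8/17 15/17 0 0; 21/85 -56/425 -24/25 0; -72/85 192/425 -7/25 0; 0 0 0 1]
det M = 1; M⁻¹ = [8/17 21/85 -72/85 0; 15/17 -56/425 192/425 0; 0 -24/25 -7/25 0; 0 0 0 1]
M⁻¹ · (-55/17, -61/425, 1727/425)ᵀ = (-5, -1, -1)ᵀ

p = (-5, -1, -1)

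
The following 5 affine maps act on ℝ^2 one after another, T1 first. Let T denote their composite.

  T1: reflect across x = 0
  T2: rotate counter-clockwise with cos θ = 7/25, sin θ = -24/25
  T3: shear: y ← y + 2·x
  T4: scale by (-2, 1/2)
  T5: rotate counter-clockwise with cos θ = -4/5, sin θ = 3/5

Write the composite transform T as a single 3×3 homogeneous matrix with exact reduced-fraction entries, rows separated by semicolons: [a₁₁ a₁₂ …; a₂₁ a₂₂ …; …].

T = [-71/125 219/250 0; 22/125 -254/125 0; 0 0 1]

T1 = [-1 0 0; 0 1 0; 0 0 1]
T2·T1 = [-7/25 24/25 0; 24/25 7/25 0; 0 0 1]
T3·…·T1 = [-7/25 24/25 0; 2/5 11/5 0; 0 0 1]
T4·…·T1 = [14/25 -48/25 0; 1/5 11/10 0; 0 0 1]
T5·…·T1 = [-71/125 219/250 0; 22/125 -254/125 0; 0 0 1]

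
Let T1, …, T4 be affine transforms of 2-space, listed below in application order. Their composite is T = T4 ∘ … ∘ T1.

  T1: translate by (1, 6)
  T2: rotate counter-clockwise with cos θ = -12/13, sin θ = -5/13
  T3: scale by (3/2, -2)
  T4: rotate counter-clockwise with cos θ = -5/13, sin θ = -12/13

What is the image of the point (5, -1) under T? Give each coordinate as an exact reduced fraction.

T(p) = (5025/338, -54/169)

T1 translate by (1, 6): (5, -1) → (6, 5)
T2 rotate counter-clockwise with cos θ = -12/13, sin θ = -5/13: (6, 5) → (-47/13, -90/13)
T3 scale by (3/2, -2): (-47/13, -90/13) → (-141/26, 180/13)
T4 rotate counter-clockwise with cos θ = -5/13, sin θ = -12/13: (-141/26, 180/13) → (5025/338, -54/169)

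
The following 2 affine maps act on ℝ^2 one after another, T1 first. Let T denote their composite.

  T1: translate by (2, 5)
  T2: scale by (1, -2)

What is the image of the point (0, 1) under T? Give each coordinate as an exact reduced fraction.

T1 translate by (2, 5): (0, 1) → (2, 6)
T2 scale by (1, -2): (2, 6) → (2, -12)

T(p) = (2, -12)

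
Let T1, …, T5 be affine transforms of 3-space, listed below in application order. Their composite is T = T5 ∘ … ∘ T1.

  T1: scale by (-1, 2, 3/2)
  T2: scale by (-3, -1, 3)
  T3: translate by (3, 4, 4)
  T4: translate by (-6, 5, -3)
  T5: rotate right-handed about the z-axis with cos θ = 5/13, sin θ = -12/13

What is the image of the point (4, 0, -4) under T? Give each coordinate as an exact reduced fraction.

T1 scale by (-1, 2, 3/2): (4, 0, -4) → (-4, 0, -6)
T2 scale by (-3, -1, 3): (-4, 0, -6) → (12, 0, -18)
T3 translate by (3, 4, 4): (12, 0, -18) → (15, 4, -14)
T4 translate by (-6, 5, -3): (15, 4, -14) → (9, 9, -17)
T5 rotate right-handed about the z-axis with cos θ = 5/13, sin θ = -12/13: (9, 9, -17) → (153/13, -63/13, -17)

T(p) = (153/13, -63/13, -17)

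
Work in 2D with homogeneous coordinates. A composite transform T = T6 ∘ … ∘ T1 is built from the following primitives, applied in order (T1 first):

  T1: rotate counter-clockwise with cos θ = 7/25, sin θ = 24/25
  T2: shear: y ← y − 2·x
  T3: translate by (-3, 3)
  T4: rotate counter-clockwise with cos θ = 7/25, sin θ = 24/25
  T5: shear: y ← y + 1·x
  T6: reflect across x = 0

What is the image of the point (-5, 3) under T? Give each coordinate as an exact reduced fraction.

T1 rotate counter-clockwise with cos θ = 7/25, sin θ = 24/25: (-5, 3) → (-107/25, -99/25)
T2 shear: y ← y − 2·x: (-107/25, -99/25) → (-107/25, 23/5)
T3 translate by (-3, 3): (-107/25, 23/5) → (-182/25, 38/5)
T4 rotate counter-clockwise with cos θ = 7/25, sin θ = 24/25: (-182/25, 38/5) → (-5834/625, -3038/625)
T5 shear: y ← y + 1·x: (-5834/625, -3038/625) → (-5834/625, -8872/625)
T6 reflect across x = 0: (-5834/625, -8872/625) → (5834/625, -8872/625)

T(p) = (5834/625, -8872/625)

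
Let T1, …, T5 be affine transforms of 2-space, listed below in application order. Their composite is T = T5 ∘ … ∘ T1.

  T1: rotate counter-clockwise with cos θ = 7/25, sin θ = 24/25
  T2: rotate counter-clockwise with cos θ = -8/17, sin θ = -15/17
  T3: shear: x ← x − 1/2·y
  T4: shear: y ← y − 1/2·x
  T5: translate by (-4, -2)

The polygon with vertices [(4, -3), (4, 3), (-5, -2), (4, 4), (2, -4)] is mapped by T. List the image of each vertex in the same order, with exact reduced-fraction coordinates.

image vertices: (-13/17, -291/34), (109/85, -4497/850), (-1701/170, 5213/1700), (138/85, -2017/425), (-55/17, -1129/170)

T1 rotate counter-clockwise with cos θ = 7/25, sin θ = 24/25: (4, -3) → (4, 3); (4, 3) → (-44/25, 117/25); (-5, -2) → (13/25, -134/25); (4, 4) → (-68/25, 124/25); (2, -4) → (22/5, 4/5)
T2 rotate counter-clockwise with cos θ = -8/17, sin θ = -15/17: (4, 3) → (13/17, -84/17); (-44/25, 117/25) → (2107/425, -276/425); (13/25, -134/25) → (-2114/425, 877/425); (-68/25, 124/25) → (2404/425, 28/425); (22/5, 4/5) → (-116/85, -362/85)
T3 shear: x ← x − 1/2·y: (13/17, -84/17) → (55/17, -84/17); (2107/425, -276/425) → (449/85, -276/425); (-2114/425, 877/425) → (-1021/170, 877/425); (2404/425, 28/425) → (478/85, 28/425); (-116/85, -362/85) → (13/17, -362/85)
T4 shear: y ← y − 1/2·x: (55/17, -84/17) → (55/17, -223/34); (449/85, -276/425) → (449/85, -2797/850); (-1021/170, 877/425) → (-1021/170, 8613/1700); (478/85, 28/425) → (478/85, -1167/425); (13/17, -362/85) → (13/17, -789/170)
T5 translate by (-4, -2): (55/17, -223/34) → (-13/17, -291/34); (449/85, -2797/850) → (109/85, -4497/850); (-1021/170, 8613/1700) → (-1701/170, 5213/1700); (478/85, -1167/425) → (138/85, -2017/425); (13/17, -789/170) → (-55/17, -1129/170)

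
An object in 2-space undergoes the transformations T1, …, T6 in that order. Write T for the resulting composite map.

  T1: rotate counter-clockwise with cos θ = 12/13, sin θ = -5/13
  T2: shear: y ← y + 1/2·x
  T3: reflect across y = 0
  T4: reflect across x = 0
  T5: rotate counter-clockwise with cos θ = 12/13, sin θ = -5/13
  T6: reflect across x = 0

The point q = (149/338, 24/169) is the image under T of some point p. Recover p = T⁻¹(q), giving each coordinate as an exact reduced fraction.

p = (1/2, 0)

T1 = [12/13 5/13 0; -5/13 12/13 0; 0 0 1]
T2·T1 = [12/13 5/13 0; 1/13 29/26 0; 0 0 1]
T3·…·T1 = [12/13 5/13 0; -1/13 -29/26 0; 0 0 1]
T4·…·T1 = [-12/13 -5/13 0; -1/13 -29/26 0; 0 0 1]
T5·…·T1 = [-149/169 -265/338 0; 48/169 -149/169 0; 0 0 1]
T6·…·T1 = [149/169 265/338 0; 48/169 -149/169 0; 0 0 1]
det M = -1; M⁻¹ = [149/169 265/338 0; 48/169 -149/169 0; 0 0 1]
M⁻¹ · (149/338, 24/169)ᵀ = (1/2, 0)ᵀ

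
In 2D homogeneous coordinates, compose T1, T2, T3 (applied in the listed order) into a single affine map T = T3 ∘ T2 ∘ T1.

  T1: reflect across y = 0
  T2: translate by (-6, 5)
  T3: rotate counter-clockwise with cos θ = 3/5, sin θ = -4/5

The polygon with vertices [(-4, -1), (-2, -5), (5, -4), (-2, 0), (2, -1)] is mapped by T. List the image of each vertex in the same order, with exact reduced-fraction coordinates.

T1 reflect across y = 0: (-4, -1) → (-4, 1); (-2, -5) → (-2, 5); (5, -4) → (5, 4); (-2, 0) → (-2, 0); (2, -1) → (2, 1)
T2 translate by (-6, 5): (-4, 1) → (-10, 6); (-2, 5) → (-8, 10); (5, 4) → (-1, 9); (-2, 0) → (-8, 5); (2, 1) → (-4, 6)
T3 rotate counter-clockwise with cos θ = 3/5, sin θ = -4/5: (-10, 6) → (-6/5, 58/5); (-8, 10) → (16/5, 62/5); (-1, 9) → (33/5, 31/5); (-8, 5) → (-4/5, 47/5); (-4, 6) → (12/5, 34/5)

image vertices: (-6/5, 58/5), (16/5, 62/5), (33/5, 31/5), (-4/5, 47/5), (12/5, 34/5)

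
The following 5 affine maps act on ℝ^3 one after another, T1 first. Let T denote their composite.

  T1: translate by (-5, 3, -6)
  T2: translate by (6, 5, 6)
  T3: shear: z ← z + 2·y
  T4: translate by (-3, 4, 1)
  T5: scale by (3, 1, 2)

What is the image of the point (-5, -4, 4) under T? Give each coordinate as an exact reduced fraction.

T1 translate by (-5, 3, -6): (-5, -4, 4) → (-10, -1, -2)
T2 translate by (6, 5, 6): (-10, -1, -2) → (-4, 4, 4)
T3 shear: z ← z + 2·y: (-4, 4, 4) → (-4, 4, 12)
T4 translate by (-3, 4, 1): (-4, 4, 12) → (-7, 8, 13)
T5 scale by (3, 1, 2): (-7, 8, 13) → (-21, 8, 26)

T(p) = (-21, 8, 26)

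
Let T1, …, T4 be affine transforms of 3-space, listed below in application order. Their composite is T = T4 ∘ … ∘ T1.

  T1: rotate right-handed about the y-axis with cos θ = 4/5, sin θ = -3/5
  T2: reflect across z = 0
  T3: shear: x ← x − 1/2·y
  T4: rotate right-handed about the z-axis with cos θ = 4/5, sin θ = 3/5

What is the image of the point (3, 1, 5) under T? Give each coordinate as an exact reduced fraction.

T1 rotate right-handed about the y-axis with cos θ = 4/5, sin θ = -3/5: (3, 1, 5) → (-3/5, 1, 29/5)
T2 reflect across z = 0: (-3/5, 1, 29/5) → (-3/5, 1, -29/5)
T3 shear: x ← x − 1/2·y: (-3/5, 1, -29/5) → (-11/10, 1, -29/5)
T4 rotate right-handed about the z-axis with cos θ = 4/5, sin θ = 3/5: (-11/10, 1, -29/5) → (-37/25, 7/50, -29/5)

T(p) = (-37/25, 7/50, -29/5)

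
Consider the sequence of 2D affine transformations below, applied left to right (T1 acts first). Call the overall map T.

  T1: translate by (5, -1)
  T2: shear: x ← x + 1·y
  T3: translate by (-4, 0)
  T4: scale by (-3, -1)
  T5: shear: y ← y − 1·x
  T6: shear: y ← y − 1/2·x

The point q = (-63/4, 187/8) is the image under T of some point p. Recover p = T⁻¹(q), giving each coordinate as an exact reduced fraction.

p = (4, 5/4)

T1 = [1 0 5; 0 1 -1; 0 0 1]
T2·T1 = [1 1 4; 0 1 -1; 0 0 1]
T3·…·T1 = [1 1 0; 0 1 -1; 0 0 1]
T4·…·T1 = [-3 -3 0; 0 -1 1; 0 0 1]
T5·…·T1 = [-3 -3 0; 3 2 1; 0 0 1]
T6·…·T1 = [-3 -3 0; 9/2 7/2 1; 0 0 1]
det M = 3; M⁻¹ = [7/6 1 -1; -3/2 -1 1; 0 0 1]
M⁻¹ · (-63/4, 187/8)ᵀ = (4, 5/4)ᵀ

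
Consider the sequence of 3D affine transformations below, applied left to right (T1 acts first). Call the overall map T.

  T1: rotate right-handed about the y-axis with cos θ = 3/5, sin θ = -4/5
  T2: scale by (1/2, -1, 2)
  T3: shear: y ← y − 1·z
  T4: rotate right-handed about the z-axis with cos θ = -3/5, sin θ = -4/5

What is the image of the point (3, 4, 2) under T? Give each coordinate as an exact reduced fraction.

T1 rotate right-handed about the y-axis with cos θ = 3/5, sin θ = -4/5: (3, 4, 2) → (1/5, 4, 18/5)
T2 scale by (1/2, -1, 2): (1/5, 4, 18/5) → (1/10, -4, 36/5)
T3 shear: y ← y − 1·z: (1/10, -4, 36/5) → (1/10, -56/5, 36/5)
T4 rotate right-handed about the z-axis with cos θ = -3/5, sin θ = -4/5: (1/10, -56/5, 36/5) → (-451/50, 166/25, 36/5)

T(p) = (-451/50, 166/25, 36/5)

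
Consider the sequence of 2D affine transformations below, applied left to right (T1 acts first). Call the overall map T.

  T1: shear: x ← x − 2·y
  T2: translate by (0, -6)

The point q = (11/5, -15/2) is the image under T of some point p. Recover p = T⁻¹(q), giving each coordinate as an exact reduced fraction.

p = (-4/5, -3/2)

T1 = [1 -2 0; 0 1 0; 0 0 1]
T2·T1 = [1 -2 0; 0 1 -6; 0 0 1]
det M = 1; M⁻¹ = [1 2 12; 0 1 6; 0 0 1]
M⁻¹ · (11/5, -15/2)ᵀ = (-4/5, -3/2)ᵀ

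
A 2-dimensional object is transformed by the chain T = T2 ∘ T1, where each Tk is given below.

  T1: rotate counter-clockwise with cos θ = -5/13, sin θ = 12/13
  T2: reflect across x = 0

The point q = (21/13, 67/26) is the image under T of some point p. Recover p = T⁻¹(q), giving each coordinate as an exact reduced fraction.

p = (3, 1/2)

T1 = [-5/13 -12/13 0; 12/13 -5/13 0; 0 0 1]
T2·T1 = [5/13 12/13 0; 12/13 -5/13 0; 0 0 1]
det M = -1; M⁻¹ = [5/13 12/13 0; 12/13 -5/13 0; 0 0 1]
M⁻¹ · (21/13, 67/26)ᵀ = (3, 1/2)ᵀ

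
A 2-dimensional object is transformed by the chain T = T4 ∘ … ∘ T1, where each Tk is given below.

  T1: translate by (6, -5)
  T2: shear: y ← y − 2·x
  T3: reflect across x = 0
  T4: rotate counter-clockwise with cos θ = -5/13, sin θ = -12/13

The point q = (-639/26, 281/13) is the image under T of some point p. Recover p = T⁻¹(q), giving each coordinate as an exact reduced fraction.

T1 = [1 0 6; 0 1 -5; 0 0 1]
T2·T1 = [1 0 6; -2 1 -17; 0 0 1]
T3·…·T1 = [-1 0 -6; -2 1 -17; 0 0 1]
T4·…·T1 = [-19/13 12/13 -174/13; 22/13 -5/13 157/13; 0 0 1]
det M = -1; M⁻¹ = [5/13 12/13 -6; 22/13 19/13 5; 0 0 1]
M⁻¹ · (-639/26, 281/13)ᵀ = (9/2, -5)ᵀ

p = (9/2, -5)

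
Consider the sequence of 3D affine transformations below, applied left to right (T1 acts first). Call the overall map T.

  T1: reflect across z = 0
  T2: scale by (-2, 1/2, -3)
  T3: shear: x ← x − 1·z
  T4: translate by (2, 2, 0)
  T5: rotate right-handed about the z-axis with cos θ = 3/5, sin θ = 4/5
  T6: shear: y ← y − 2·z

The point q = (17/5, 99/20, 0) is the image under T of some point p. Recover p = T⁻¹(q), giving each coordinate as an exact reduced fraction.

p = (-2, -7/2, 0)

T1 = [1 0 0 0; 0 1 0 0; 0 0 -1 0; 0 0 0 1]
T2·T1 = [-2 0 0 0; 0 1/2 0 0; 0 0 3 0; 0 0 0 1]
T3·…·T1 = [-2 0 -3 0; 0 1/2 0 0; 0 0 3 0; 0 0 0 1]
T4·…·T1 = [-2 0 -3 2; 0 1/2 0 2; 0 0 3 0; 0 0 0 1]
T5·…·T1 = [-6/5 -2/5 -9/5 -2/5; -8/5 3/10 -12/5 14/5; 0 0 3 0; 0 0 0 1]
T6·…·T1 = [-6/5 -2/5 -9/5 -2/5; -8/5 3/10 -42/5 14/5; 0 0 3 0; 0 0 0 1]
det M = -3; M⁻¹ = [-3/10 -2/5 -13/10 1; -8/5 6/5 12/5 -4; 0 0 1/3 0; 0 0 0 1]
M⁻¹ · (17/5, 99/20, 0)ᵀ = (-2, -7/2, 0)ᵀ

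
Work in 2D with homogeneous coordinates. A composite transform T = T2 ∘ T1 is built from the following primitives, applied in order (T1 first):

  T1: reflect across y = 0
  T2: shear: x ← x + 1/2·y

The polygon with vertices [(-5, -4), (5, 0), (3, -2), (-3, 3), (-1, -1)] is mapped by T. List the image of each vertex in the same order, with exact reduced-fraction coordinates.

image vertices: (-3, 4), (5, 0), (4, 2), (-9/2, -3), (-1/2, 1)

T1 reflect across y = 0: (-5, -4) → (-5, 4); (5, 0) → (5, 0); (3, -2) → (3, 2); (-3, 3) → (-3, -3); (-1, -1) → (-1, 1)
T2 shear: x ← x + 1/2·y: (-5, 4) → (-3, 4); (5, 0) → (5, 0); (3, 2) → (4, 2); (-3, -3) → (-9/2, -3); (-1, 1) → (-1/2, 1)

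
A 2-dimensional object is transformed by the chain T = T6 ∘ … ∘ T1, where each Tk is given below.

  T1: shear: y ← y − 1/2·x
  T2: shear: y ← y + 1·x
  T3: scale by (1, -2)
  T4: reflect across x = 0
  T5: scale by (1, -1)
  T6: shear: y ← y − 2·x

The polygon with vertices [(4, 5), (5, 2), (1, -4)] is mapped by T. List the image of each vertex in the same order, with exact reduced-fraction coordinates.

image vertices: (-4, 22), (-5, 19), (-1, -5)

T1 shear: y ← y − 1/2·x: (4, 5) → (4, 3); (5, 2) → (5, -1/2); (1, -4) → (1, -9/2)
T2 shear: y ← y + 1·x: (4, 3) → (4, 7); (5, -1/2) → (5, 9/2); (1, -9/2) → (1, -7/2)
T3 scale by (1, -2): (4, 7) → (4, -14); (5, 9/2) → (5, -9); (1, -7/2) → (1, 7)
T4 reflect across x = 0: (4, -14) → (-4, -14); (5, -9) → (-5, -9); (1, 7) → (-1, 7)
T5 scale by (1, -1): (-4, -14) → (-4, 14); (-5, -9) → (-5, 9); (-1, 7) → (-1, -7)
T6 shear: y ← y − 2·x: (-4, 14) → (-4, 22); (-5, 9) → (-5, 19); (-1, -7) → (-1, -5)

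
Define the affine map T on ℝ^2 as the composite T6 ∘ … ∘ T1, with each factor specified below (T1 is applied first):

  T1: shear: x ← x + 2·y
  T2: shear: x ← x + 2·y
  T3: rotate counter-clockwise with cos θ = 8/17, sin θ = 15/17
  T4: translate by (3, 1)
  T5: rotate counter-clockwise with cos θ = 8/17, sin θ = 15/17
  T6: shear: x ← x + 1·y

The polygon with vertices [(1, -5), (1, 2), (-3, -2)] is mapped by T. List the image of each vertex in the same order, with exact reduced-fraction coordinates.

image vertices: (1558/289, -2854/289), (963/289, 2739/289), (987/289, -1417/289)

T1 shear: x ← x + 2·y: (1, -5) → (-9, -5); (1, 2) → (5, 2); (-3, -2) → (-7, -2)
T2 shear: x ← x + 2·y: (-9, -5) → (-19, -5); (5, 2) → (9, 2); (-7, -2) → (-11, -2)
T3 rotate counter-clockwise with cos θ = 8/17, sin θ = 15/17: (-19, -5) → (-77/17, -325/17); (9, 2) → (42/17, 151/17); (-11, -2) → (-58/17, -181/17)
T4 translate by (3, 1): (-77/17, -325/17) → (-26/17, -308/17); (42/17, 151/17) → (93/17, 168/17); (-58/17, -181/17) → (-7/17, -164/17)
T5 rotate counter-clockwise with cos θ = 8/17, sin θ = 15/17: (-26/17, -308/17) → (4412/289, -2854/289); (93/17, 168/17) → (-1776/289, 2739/289); (-7/17, -164/17) → (2404/289, -1417/289)
T6 shear: x ← x + 1·y: (4412/289, -2854/289) → (1558/289, -2854/289); (-1776/289, 2739/289) → (963/289, 2739/289); (2404/289, -1417/289) → (987/289, -1417/289)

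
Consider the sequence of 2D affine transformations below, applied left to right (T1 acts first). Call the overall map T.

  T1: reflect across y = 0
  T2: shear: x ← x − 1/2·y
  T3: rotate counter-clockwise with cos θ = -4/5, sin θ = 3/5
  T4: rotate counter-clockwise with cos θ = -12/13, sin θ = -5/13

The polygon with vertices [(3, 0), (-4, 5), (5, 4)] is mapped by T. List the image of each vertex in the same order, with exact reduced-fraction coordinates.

T1 reflect across y = 0: (3, 0) → (3, 0); (-4, 5) → (-4, -5); (5, 4) → (5, -4)
T2 shear: x ← x − 1/2·y: (3, 0) → (3, 0); (-4, -5) → (-3/2, -5); (5, -4) → (7, -4)
T3 rotate counter-clockwise with cos θ = -4/5, sin θ = 3/5: (3, 0) → (-12/5, 9/5); (-3/2, -5) → (21/5, 31/10); (7, -4) → (-16/5, 37/5)
T4 rotate counter-clockwise with cos θ = -12/13, sin θ = -5/13: (-12/5, 9/5) → (189/65, -48/65); (21/5, 31/10) → (-349/130, -291/65); (-16/5, 37/5) → (29/5, -28/5)

image vertices: (189/65, -48/65), (-349/130, -291/65), (29/5, -28/5)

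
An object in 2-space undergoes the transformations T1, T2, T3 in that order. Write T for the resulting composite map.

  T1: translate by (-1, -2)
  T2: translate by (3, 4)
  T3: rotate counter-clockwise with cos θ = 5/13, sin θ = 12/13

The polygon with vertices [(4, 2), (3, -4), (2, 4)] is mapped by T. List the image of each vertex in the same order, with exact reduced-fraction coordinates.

T1 translate by (-1, -2): (4, 2) → (3, 0); (3, -4) → (2, -6); (2, 4) → (1, 2)
T2 translate by (3, 4): (3, 0) → (6, 4); (2, -6) → (5, -2); (1, 2) → (4, 6)
T3 rotate counter-clockwise with cos θ = 5/13, sin θ = 12/13: (6, 4) → (-18/13, 92/13); (5, -2) → (49/13, 50/13); (4, 6) → (-4, 6)

image vertices: (-18/13, 92/13), (49/13, 50/13), (-4, 6)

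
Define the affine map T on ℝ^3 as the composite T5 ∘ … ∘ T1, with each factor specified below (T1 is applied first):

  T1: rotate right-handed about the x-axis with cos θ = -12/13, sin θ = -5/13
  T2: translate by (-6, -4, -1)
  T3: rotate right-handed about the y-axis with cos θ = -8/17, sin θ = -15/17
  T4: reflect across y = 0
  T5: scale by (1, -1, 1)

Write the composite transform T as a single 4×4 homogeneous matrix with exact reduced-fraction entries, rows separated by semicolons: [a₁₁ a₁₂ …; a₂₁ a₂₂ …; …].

T1 = [1 0 0 0; 0 -12/13 5/13 0; 0 -5/13 -12/13 0; 0 0 0 1]
T2·T1 = [1 0 0 -6; 0 -12/13 5/13 -4; 0 -5/13 -12/13 -1; 0 0 0 1]
T3·…·T1 = [-8/17 75/221 180/221 63/17; 0 -12/13 5/13 -4; 15/17 40/221 96/221 -82/17; 0 0 0 1]
T4·…·T1 = [-8/17 75/221 180/221 63/17; 0 12/13 -5/13 4; 15/17 40/221 96/221 -82/17; 0 0 0 1]
T5·…·T1 = [-8/17 75/221 180/221 63/17; 0 -12/13 5/13 -4; 15/17 40/221 96/221 -82/17; 0 0 0 1]

T = [-8/17 75/221 180/221 63/17; 0 -12/13 5/13 -4; 15/17 40/221 96/221 -82/17; 0 0 0 1]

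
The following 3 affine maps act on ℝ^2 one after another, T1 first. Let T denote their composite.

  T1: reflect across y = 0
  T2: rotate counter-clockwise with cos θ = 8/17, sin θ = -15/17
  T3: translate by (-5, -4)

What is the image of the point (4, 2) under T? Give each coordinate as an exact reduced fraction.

T1 reflect across y = 0: (4, 2) → (4, -2)
T2 rotate counter-clockwise with cos θ = 8/17, sin θ = -15/17: (4, -2) → (2/17, -76/17)
T3 translate by (-5, -4): (2/17, -76/17) → (-83/17, -144/17)

T(p) = (-83/17, -144/17)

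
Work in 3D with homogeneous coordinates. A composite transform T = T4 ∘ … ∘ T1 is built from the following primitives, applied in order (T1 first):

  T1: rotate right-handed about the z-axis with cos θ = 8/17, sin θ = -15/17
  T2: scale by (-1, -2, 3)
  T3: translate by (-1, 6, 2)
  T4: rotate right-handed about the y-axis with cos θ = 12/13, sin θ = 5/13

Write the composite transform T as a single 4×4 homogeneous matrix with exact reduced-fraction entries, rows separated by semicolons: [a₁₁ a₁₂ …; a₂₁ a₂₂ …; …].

T = [-96/221 -180/221 15/13 -2/13; 30/17 -16/17 0 6; 40/221 75/221 36/13 29/13; 0 0 0 1]

T1 = [8/17 15/17 0 0; -15/17 8/17 0 0; 0 0 1 0; 0 0 0 1]
T2·T1 = [-8/17 -15/17 0 0; 30/17 -16/17 0 0; 0 0 3 0; 0 0 0 1]
T3·…·T1 = [-8/17 -15/17 0 -1; 30/17 -16/17 0 6; 0 0 3 2; 0 0 0 1]
T4·…·T1 = [-96/221 -180/221 15/13 -2/13; 30/17 -16/17 0 6; 40/221 75/221 36/13 29/13; 0 0 0 1]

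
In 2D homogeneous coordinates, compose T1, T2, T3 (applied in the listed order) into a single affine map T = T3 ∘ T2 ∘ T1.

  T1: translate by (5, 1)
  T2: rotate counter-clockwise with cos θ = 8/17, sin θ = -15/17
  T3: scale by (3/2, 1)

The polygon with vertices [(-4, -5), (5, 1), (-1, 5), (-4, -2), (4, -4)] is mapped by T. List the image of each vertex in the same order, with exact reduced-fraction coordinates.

image vertices: (-78/17, -47/17), (165/17, -134/17), (183/17, -12/17), (-21/34, -23/17), (81/34, -159/17)

T1 translate by (5, 1): (-4, -5) → (1, -4); (5, 1) → (10, 2); (-1, 5) → (4, 6); (-4, -2) → (1, -1); (4, -4) → (9, -3)
T2 rotate counter-clockwise with cos θ = 8/17, sin θ = -15/17: (1, -4) → (-52/17, -47/17); (10, 2) → (110/17, -134/17); (4, 6) → (122/17, -12/17); (1, -1) → (-7/17, -23/17); (9, -3) → (27/17, -159/17)
T3 scale by (3/2, 1): (-52/17, -47/17) → (-78/17, -47/17); (110/17, -134/17) → (165/17, -134/17); (122/17, -12/17) → (183/17, -12/17); (-7/17, -23/17) → (-21/34, -23/17); (27/17, -159/17) → (81/34, -159/17)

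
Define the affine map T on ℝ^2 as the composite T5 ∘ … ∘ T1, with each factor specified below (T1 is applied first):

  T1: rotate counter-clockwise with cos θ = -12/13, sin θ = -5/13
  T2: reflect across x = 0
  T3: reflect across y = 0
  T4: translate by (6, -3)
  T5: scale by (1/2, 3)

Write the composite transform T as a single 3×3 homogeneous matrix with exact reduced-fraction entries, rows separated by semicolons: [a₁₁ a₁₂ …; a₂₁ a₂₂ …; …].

T1 = [-12/13 5/13 0; -5/13 -12/13 0; 0 0 1]
T2·T1 = [12/13 -5/13 0; -5/13 -12/13 0; 0 0 1]
T3·…·T1 = [12/13 -5/13 0; 5/13 12/13 0; 0 0 1]
T4·…·T1 = [12/13 -5/13 6; 5/13 12/13 -3; 0 0 1]
T5·…·T1 = [6/13 -5/26 3; 15/13 36/13 -9; 0 0 1]

T = [6/13 -5/26 3; 15/13 36/13 -9; 0 0 1]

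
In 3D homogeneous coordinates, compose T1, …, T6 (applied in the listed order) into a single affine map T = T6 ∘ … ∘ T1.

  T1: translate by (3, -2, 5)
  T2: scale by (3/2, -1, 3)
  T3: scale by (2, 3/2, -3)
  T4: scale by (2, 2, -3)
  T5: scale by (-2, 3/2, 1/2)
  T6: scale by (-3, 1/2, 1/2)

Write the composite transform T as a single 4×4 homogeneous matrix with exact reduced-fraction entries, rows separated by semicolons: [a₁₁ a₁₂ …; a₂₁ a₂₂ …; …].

T1 = [1 0 0 3; 0 1 0 -2; 0 0 1 5; 0 0 0 1]
T2·T1 = [3/2 0 0 9/2; 0 -1 0 2; 0 0 3 15; 0 0 0 1]
T3·…·T1 = [3 0 0 9; 0 -3/2 0 3; 0 0 -9 -45; 0 0 0 1]
T4·…·T1 = [6 0 0 18; 0 -3 0 6; 0 0 27 135; 0 0 0 1]
T5·…·T1 = [-12 0 0 -36; 0 -9/2 0 9; 0 0 27/2 135/2; 0 0 0 1]
T6·…·T1 = [36 0 0 108; 0 -9/4 0 9/2; 0 0 27/4 135/4; 0 0 0 1]

T = [36 0 0 108; 0 -9/4 0 9/2; 0 0 27/4 135/4; 0 0 0 1]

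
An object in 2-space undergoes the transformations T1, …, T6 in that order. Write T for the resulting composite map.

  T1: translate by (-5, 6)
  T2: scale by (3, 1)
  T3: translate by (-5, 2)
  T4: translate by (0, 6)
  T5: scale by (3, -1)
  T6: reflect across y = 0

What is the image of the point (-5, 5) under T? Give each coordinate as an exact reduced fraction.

T(p) = (-105, 19)

T1 translate by (-5, 6): (-5, 5) → (-10, 11)
T2 scale by (3, 1): (-10, 11) → (-30, 11)
T3 translate by (-5, 2): (-30, 11) → (-35, 13)
T4 translate by (0, 6): (-35, 13) → (-35, 19)
T5 scale by (3, -1): (-35, 19) → (-105, -19)
T6 reflect across y = 0: (-105, -19) → (-105, 19)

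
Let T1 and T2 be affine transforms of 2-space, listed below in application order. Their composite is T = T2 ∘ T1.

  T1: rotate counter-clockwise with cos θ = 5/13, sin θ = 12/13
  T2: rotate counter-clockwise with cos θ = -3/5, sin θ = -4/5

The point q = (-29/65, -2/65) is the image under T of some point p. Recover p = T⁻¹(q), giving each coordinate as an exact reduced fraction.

T1 = [5/13 -12/13 0; 12/13 5/13 0; 0 0 1]
T2·T1 = [33/65 56/65 0; -56/65 33/65 0; 0 0 1]
det M = 1; M⁻¹ = [33/65 -56/65 0; 56/65 33/65 0; 0 0 1]
M⁻¹ · (-29/65, -2/65)ᵀ = (-1/5, -2/5)ᵀ

p = (-1/5, -2/5)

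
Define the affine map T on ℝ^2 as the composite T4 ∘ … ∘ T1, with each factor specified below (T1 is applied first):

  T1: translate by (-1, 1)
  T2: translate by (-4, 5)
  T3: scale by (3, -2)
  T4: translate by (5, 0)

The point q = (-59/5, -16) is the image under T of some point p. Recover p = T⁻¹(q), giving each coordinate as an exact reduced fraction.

p = (-3/5, 2)

T1 = [1 0 -1; 0 1 1; 0 0 1]
T2·T1 = [1 0 -5; 0 1 6; 0 0 1]
T3·…·T1 = [3 0 -15; 0 -2 -12; 0 0 1]
T4·…·T1 = [3 0 -10; 0 -2 -12; 0 0 1]
det M = -6; M⁻¹ = [1/3 0 10/3; 0 -1/2 -6; 0 0 1]
M⁻¹ · (-59/5, -16)ᵀ = (-3/5, 2)ᵀ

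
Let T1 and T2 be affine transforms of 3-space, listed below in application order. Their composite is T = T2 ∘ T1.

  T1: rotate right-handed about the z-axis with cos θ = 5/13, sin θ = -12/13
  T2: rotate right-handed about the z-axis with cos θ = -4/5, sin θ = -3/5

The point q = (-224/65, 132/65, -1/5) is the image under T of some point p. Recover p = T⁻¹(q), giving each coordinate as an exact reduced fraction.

p = (4, 0, -1/5)

T1 = [5/13 12/13 0 0; -12/13 5/13 0 0; 0 0 1 0; 0 0 0 1]
T2·T1 = [-56/65 -33/65 0 0; 33/65 -56/65 0 0; 0 0 1 0; 0 0 0 1]
det M = 1; M⁻¹ = [-56/65 33/65 0 0; -33/65 -56/65 0 0; 0 0 1 0; 0 0 0 1]
M⁻¹ · (-224/65, 132/65, -1/5)ᵀ = (4, 0, -1/5)ᵀ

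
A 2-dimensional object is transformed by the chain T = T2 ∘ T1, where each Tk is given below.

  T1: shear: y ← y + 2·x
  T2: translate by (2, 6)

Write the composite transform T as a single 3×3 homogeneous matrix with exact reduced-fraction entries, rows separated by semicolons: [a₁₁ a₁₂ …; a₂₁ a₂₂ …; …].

T = [1 0 2; 2 1 6; 0 0 1]

T1 = [1 0 0; 2 1 0; 0 0 1]
T2·T1 = [1 0 2; 2 1 6; 0 0 1]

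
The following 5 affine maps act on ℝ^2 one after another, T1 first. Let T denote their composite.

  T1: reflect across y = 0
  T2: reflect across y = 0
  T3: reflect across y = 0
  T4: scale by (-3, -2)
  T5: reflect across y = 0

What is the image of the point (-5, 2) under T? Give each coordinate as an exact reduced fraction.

T(p) = (15, -4)

T1 reflect across y = 0: (-5, 2) → (-5, -2)
T2 reflect across y = 0: (-5, -2) → (-5, 2)
T3 reflect across y = 0: (-5, 2) → (-5, -2)
T4 scale by (-3, -2): (-5, -2) → (15, 4)
T5 reflect across y = 0: (15, 4) → (15, -4)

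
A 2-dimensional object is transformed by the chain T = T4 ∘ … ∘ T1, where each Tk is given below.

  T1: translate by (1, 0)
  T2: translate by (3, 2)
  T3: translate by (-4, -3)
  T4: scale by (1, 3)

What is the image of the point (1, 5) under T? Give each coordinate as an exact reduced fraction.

T1 translate by (1, 0): (1, 5) → (2, 5)
T2 translate by (3, 2): (2, 5) → (5, 7)
T3 translate by (-4, -3): (5, 7) → (1, 4)
T4 scale by (1, 3): (1, 4) → (1, 12)

T(p) = (1, 12)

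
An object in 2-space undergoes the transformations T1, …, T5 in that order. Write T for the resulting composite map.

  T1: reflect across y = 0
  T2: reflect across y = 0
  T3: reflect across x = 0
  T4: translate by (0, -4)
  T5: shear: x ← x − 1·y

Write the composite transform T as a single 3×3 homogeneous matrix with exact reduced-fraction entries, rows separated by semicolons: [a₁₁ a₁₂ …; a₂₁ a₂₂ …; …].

T1 = [1 0 0; 0 -1 0; 0 0 1]
T2·T1 = [1 0 0; 0 1 0; 0 0 1]
T3·…·T1 = [-1 0 0; 0 1 0; 0 0 1]
T4·…·T1 = [-1 0 0; 0 1 -4; 0 0 1]
T5·…·T1 = [-1 -1 4; 0 1 -4; 0 0 1]

T = [-1 -1 4; 0 1 -4; 0 0 1]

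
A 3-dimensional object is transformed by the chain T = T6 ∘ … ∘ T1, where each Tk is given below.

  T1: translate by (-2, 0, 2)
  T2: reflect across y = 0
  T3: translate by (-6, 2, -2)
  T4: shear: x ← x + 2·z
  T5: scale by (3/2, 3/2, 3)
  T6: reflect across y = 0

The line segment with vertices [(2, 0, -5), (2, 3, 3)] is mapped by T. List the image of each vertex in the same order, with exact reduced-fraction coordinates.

T1 translate by (-2, 0, 2): (2, 0, -5) → (0, 0, -3); (2, 3, 3) → (0, 3, 5)
T2 reflect across y = 0: (0, 0, -3) → (0, 0, -3); (0, 3, 5) → (0, -3, 5)
T3 translate by (-6, 2, -2): (0, 0, -3) → (-6, 2, -5); (0, -3, 5) → (-6, -1, 3)
T4 shear: x ← x + 2·z: (-6, 2, -5) → (-16, 2, -5); (-6, -1, 3) → (0, -1, 3)
T5 scale by (3/2, 3/2, 3): (-16, 2, -5) → (-24, 3, -15); (0, -1, 3) → (0, -3/2, 9)
T6 reflect across y = 0: (-24, 3, -15) → (-24, -3, -15); (0, -3/2, 9) → (0, 3/2, 9)

image vertices: (-24, -3, -15), (0, 3/2, 9)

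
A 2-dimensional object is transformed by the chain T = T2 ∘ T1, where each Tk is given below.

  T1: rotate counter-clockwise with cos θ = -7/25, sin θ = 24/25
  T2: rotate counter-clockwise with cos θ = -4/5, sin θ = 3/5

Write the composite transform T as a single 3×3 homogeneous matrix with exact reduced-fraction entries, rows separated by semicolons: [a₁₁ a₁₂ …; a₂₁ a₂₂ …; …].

T = [-44/125 117/125 0; -117/125 -44/125 0; 0 0 1]

T1 = [-7/25 -24/25 0; 24/25 -7/25 0; 0 0 1]
T2·T1 = [-44/125 117/125 0; -117/125 -44/125 0; 0 0 1]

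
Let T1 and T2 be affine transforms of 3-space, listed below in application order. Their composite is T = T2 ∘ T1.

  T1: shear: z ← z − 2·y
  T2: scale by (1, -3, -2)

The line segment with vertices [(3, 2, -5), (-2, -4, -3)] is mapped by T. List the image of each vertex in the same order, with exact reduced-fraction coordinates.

image vertices: (3, -6, 18), (-2, 12, -10)

T1 shear: z ← z − 2·y: (3, 2, -5) → (3, 2, -9); (-2, -4, -3) → (-2, -4, 5)
T2 scale by (1, -3, -2): (3, 2, -9) → (3, -6, 18); (-2, -4, 5) → (-2, 12, -10)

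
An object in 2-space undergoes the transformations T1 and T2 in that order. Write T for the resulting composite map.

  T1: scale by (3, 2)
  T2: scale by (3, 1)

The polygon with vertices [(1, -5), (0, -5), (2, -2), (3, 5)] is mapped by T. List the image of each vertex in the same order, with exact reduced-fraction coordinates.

image vertices: (9, -10), (0, -10), (18, -4), (27, 10)

T1 scale by (3, 2): (1, -5) → (3, -10); (0, -5) → (0, -10); (2, -2) → (6, -4); (3, 5) → (9, 10)
T2 scale by (3, 1): (3, -10) → (9, -10); (0, -10) → (0, -10); (6, -4) → (18, -4); (9, 10) → (27, 10)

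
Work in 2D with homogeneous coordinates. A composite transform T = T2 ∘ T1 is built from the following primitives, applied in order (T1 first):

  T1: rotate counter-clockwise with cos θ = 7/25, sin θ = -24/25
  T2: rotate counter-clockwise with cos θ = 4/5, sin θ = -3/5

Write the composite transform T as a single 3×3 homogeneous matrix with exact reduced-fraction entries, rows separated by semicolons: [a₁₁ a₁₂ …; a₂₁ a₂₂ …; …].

T1 = [7/25 24/25 0; -24/25 7/25 0; 0 0 1]
T2·T1 = [-44/125 117/125 0; -117/125 -44/125 0; 0 0 1]

T = [-44/125 117/125 0; -117/125 -44/125 0; 0 0 1]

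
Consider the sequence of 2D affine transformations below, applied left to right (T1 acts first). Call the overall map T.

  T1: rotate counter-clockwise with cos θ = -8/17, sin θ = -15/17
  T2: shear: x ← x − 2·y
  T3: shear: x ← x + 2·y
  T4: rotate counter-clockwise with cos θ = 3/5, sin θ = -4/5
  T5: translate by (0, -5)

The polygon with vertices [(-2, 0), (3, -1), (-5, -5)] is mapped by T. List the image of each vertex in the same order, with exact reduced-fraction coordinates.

T1 rotate counter-clockwise with cos θ = -8/17, sin θ = -15/17: (-2, 0) → (16/17, 30/17); (3, -1) → (-39/17, -37/17); (-5, -5) → (-35/17, 115/17)
T2 shear: x ← x − 2·y: (16/17, 30/17) → (-44/17, 30/17); (-39/17, -37/17) → (35/17, -37/17); (-35/17, 115/17) → (-265/17, 115/17)
T3 shear: x ← x + 2·y: (-44/17, 30/17) → (16/17, 30/17); (35/17, -37/17) → (-39/17, -37/17); (-265/17, 115/17) → (-35/17, 115/17)
T4 rotate counter-clockwise with cos θ = 3/5, sin θ = -4/5: (16/17, 30/17) → (168/85, 26/85); (-39/17, -37/17) → (-53/17, 9/17); (-35/17, 115/17) → (71/17, 97/17)
T5 translate by (0, -5): (168/85, 26/85) → (168/85, -399/85); (-53/17, 9/17) → (-53/17, -76/17); (71/17, 97/17) → (71/17, 12/17)

image vertices: (168/85, -399/85), (-53/17, -76/17), (71/17, 12/17)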